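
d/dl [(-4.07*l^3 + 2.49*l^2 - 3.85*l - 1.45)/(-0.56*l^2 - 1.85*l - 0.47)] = (2.2792*l^4 + 15.059*l^3 - 1.0238*l^2 - 3.9646*l - 0.873)/(0.3136*l^4 + 2.072*l^3 + 3.9489*l^2 + 1.739*l + 0.2209)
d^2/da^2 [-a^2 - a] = -2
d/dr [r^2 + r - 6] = 2*r + 1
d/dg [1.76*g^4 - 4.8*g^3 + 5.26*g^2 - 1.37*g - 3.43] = 7.04*g^3 - 14.4*g^2 + 10.52*g - 1.37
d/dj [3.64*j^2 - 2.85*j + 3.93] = 7.28*j - 2.85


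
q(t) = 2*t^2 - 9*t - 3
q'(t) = 4*t - 9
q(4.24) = -5.20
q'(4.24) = 7.96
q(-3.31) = 48.70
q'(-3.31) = -22.24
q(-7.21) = 165.86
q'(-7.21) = -37.84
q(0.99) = -9.95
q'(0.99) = -5.04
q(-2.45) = 31.06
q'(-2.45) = -18.80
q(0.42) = -6.43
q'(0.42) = -7.32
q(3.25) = -11.12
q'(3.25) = 4.00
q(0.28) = -5.36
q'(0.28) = -7.88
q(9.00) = 78.00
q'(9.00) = 27.00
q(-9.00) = 240.00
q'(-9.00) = -45.00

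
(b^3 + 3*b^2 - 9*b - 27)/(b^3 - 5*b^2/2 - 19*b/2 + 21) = 2*(b^2 - 9)/(2*b^2 - 11*b + 14)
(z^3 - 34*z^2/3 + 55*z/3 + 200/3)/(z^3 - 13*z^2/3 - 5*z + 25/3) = (z - 8)/(z - 1)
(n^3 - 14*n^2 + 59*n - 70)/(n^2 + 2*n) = (n^3 - 14*n^2 + 59*n - 70)/(n*(n + 2))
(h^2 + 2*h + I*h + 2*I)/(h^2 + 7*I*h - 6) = (h + 2)/(h + 6*I)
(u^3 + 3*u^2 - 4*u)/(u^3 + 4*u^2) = (u - 1)/u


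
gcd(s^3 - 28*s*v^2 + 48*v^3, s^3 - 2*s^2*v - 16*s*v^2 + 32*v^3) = s^2 - 6*s*v + 8*v^2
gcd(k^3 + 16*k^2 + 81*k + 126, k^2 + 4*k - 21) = k + 7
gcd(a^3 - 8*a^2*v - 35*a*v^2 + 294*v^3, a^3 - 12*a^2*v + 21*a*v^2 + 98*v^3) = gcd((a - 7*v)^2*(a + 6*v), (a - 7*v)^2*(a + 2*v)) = a^2 - 14*a*v + 49*v^2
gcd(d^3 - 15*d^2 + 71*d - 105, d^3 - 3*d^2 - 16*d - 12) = 1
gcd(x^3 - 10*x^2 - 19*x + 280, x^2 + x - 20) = x + 5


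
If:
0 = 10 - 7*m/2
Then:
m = 20/7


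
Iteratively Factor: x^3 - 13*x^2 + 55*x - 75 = (x - 3)*(x^2 - 10*x + 25) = (x - 5)*(x - 3)*(x - 5)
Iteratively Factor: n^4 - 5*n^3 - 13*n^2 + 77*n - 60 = (n - 3)*(n^3 - 2*n^2 - 19*n + 20) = (n - 3)*(n + 4)*(n^2 - 6*n + 5) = (n - 3)*(n - 1)*(n + 4)*(n - 5)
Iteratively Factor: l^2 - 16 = (l - 4)*(l + 4)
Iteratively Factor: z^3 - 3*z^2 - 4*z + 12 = (z + 2)*(z^2 - 5*z + 6) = (z - 3)*(z + 2)*(z - 2)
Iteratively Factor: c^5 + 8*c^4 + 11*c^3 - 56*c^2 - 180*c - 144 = (c - 3)*(c^4 + 11*c^3 + 44*c^2 + 76*c + 48) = (c - 3)*(c + 3)*(c^3 + 8*c^2 + 20*c + 16) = (c - 3)*(c + 3)*(c + 4)*(c^2 + 4*c + 4) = (c - 3)*(c + 2)*(c + 3)*(c + 4)*(c + 2)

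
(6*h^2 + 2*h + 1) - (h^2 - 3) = 5*h^2 + 2*h + 4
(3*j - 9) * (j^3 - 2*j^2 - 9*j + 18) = 3*j^4 - 15*j^3 - 9*j^2 + 135*j - 162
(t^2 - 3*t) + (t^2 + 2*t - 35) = 2*t^2 - t - 35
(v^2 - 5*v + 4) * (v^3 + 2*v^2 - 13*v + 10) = v^5 - 3*v^4 - 19*v^3 + 83*v^2 - 102*v + 40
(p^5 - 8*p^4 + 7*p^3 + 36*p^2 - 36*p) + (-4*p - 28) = p^5 - 8*p^4 + 7*p^3 + 36*p^2 - 40*p - 28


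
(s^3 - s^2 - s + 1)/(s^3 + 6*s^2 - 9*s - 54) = (s^3 - s^2 - s + 1)/(s^3 + 6*s^2 - 9*s - 54)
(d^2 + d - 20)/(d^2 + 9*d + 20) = (d - 4)/(d + 4)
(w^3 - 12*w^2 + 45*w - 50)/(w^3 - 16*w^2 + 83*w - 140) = (w^2 - 7*w + 10)/(w^2 - 11*w + 28)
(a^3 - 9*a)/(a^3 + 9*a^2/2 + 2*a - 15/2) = 2*a*(a - 3)/(2*a^2 + 3*a - 5)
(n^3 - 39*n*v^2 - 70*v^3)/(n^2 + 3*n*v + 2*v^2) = (n^2 - 2*n*v - 35*v^2)/(n + v)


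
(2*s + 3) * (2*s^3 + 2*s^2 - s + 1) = 4*s^4 + 10*s^3 + 4*s^2 - s + 3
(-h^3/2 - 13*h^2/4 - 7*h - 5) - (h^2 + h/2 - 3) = -h^3/2 - 17*h^2/4 - 15*h/2 - 2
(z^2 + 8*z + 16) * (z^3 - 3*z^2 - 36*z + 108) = z^5 + 5*z^4 - 44*z^3 - 228*z^2 + 288*z + 1728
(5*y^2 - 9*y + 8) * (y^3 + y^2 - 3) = 5*y^5 - 4*y^4 - y^3 - 7*y^2 + 27*y - 24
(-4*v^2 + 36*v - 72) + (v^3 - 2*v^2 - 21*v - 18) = v^3 - 6*v^2 + 15*v - 90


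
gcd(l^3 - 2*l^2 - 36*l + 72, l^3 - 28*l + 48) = l^2 + 4*l - 12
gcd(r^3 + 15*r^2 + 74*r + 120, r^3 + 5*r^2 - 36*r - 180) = r^2 + 11*r + 30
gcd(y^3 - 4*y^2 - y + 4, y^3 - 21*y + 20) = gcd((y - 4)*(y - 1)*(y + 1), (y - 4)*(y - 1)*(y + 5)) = y^2 - 5*y + 4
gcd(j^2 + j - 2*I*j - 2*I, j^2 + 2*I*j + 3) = 1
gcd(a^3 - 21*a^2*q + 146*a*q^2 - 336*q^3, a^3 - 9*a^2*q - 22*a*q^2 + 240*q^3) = a^2 - 14*a*q + 48*q^2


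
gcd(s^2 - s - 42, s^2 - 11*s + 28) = s - 7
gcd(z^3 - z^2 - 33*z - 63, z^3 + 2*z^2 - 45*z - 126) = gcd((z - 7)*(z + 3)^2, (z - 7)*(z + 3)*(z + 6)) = z^2 - 4*z - 21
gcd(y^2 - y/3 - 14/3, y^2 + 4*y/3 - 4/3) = y + 2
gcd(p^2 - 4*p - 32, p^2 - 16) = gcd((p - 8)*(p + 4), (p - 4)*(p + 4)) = p + 4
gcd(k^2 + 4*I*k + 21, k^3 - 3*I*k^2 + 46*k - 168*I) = k + 7*I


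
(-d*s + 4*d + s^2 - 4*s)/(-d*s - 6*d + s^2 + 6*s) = (s - 4)/(s + 6)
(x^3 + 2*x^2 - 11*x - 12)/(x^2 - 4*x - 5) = (x^2 + x - 12)/(x - 5)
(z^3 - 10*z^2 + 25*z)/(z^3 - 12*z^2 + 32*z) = (z^2 - 10*z + 25)/(z^2 - 12*z + 32)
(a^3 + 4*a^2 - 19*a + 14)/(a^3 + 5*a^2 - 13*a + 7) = (a - 2)/(a - 1)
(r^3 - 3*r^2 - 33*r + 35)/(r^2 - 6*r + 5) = (r^2 - 2*r - 35)/(r - 5)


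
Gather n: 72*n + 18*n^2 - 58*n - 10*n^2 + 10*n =8*n^2 + 24*n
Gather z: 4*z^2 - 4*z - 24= 4*z^2 - 4*z - 24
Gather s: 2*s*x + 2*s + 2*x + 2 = s*(2*x + 2) + 2*x + 2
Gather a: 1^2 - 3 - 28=-30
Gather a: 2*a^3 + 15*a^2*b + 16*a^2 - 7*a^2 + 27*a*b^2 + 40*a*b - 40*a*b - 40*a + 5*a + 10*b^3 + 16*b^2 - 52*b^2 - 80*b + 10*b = 2*a^3 + a^2*(15*b + 9) + a*(27*b^2 - 35) + 10*b^3 - 36*b^2 - 70*b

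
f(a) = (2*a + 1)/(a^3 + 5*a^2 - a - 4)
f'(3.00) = -0.06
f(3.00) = 0.11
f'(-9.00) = 0.02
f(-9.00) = 0.05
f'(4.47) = -0.02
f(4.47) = 0.05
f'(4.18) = -0.02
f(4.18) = 0.06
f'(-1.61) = -0.19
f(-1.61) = -0.35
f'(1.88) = -0.29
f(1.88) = 0.26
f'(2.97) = -0.06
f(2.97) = 0.11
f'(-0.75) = -6.94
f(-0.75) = 0.58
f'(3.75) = -0.03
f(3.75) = 0.07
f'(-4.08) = 0.38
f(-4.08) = -0.47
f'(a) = (2*a + 1)*(-3*a^2 - 10*a + 1)/(a^3 + 5*a^2 - a - 4)^2 + 2/(a^3 + 5*a^2 - a - 4) = (2*a^3 + 10*a^2 - 2*a - (2*a + 1)*(3*a^2 + 10*a - 1) - 8)/(a^3 + 5*a^2 - a - 4)^2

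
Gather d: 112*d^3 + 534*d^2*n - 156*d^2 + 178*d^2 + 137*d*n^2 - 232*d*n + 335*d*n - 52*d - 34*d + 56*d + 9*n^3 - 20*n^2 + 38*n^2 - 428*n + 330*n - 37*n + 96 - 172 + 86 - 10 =112*d^3 + d^2*(534*n + 22) + d*(137*n^2 + 103*n - 30) + 9*n^3 + 18*n^2 - 135*n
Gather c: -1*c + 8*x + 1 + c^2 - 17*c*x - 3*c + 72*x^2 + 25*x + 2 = c^2 + c*(-17*x - 4) + 72*x^2 + 33*x + 3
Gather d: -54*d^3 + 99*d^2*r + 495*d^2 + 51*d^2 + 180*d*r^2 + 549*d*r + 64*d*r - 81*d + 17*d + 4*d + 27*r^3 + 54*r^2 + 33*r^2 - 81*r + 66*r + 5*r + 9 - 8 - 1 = -54*d^3 + d^2*(99*r + 546) + d*(180*r^2 + 613*r - 60) + 27*r^3 + 87*r^2 - 10*r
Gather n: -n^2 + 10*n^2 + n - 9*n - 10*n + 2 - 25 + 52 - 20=9*n^2 - 18*n + 9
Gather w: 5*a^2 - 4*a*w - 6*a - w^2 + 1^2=5*a^2 - 4*a*w - 6*a - w^2 + 1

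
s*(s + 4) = s^2 + 4*s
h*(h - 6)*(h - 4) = h^3 - 10*h^2 + 24*h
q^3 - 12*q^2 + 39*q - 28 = (q - 7)*(q - 4)*(q - 1)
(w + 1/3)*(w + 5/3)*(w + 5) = w^3 + 7*w^2 + 95*w/9 + 25/9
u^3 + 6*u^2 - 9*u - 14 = (u - 2)*(u + 1)*(u + 7)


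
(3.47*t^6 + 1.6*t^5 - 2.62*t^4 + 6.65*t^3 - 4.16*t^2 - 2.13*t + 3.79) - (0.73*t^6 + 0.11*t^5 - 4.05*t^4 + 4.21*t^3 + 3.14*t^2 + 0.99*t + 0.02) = 2.74*t^6 + 1.49*t^5 + 1.43*t^4 + 2.44*t^3 - 7.3*t^2 - 3.12*t + 3.77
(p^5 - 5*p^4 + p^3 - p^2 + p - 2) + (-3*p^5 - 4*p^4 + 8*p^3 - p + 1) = -2*p^5 - 9*p^4 + 9*p^3 - p^2 - 1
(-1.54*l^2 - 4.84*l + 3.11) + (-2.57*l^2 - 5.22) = -4.11*l^2 - 4.84*l - 2.11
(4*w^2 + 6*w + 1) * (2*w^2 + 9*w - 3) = 8*w^4 + 48*w^3 + 44*w^2 - 9*w - 3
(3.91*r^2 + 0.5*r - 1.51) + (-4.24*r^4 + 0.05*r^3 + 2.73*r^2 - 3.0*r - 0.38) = -4.24*r^4 + 0.05*r^3 + 6.64*r^2 - 2.5*r - 1.89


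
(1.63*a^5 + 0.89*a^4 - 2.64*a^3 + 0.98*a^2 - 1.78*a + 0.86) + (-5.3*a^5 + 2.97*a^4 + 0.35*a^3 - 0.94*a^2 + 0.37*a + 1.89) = -3.67*a^5 + 3.86*a^4 - 2.29*a^3 + 0.04*a^2 - 1.41*a + 2.75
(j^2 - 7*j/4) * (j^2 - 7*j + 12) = j^4 - 35*j^3/4 + 97*j^2/4 - 21*j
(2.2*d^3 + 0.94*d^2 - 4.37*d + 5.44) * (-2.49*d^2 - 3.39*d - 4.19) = -5.478*d^5 - 9.7986*d^4 - 1.5233*d^3 - 2.6699*d^2 - 0.1313*d - 22.7936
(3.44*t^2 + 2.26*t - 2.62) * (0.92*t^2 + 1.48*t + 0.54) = 3.1648*t^4 + 7.1704*t^3 + 2.792*t^2 - 2.6572*t - 1.4148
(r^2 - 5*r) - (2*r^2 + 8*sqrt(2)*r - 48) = -r^2 - 8*sqrt(2)*r - 5*r + 48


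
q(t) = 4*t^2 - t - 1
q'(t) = 8*t - 1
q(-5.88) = 143.18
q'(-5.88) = -48.04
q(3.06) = 33.39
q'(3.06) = 23.48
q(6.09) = 141.26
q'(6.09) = 47.72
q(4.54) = 76.91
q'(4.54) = 35.32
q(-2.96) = 37.01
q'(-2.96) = -24.68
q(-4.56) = 86.73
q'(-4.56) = -37.48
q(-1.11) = 5.04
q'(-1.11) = -9.88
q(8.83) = 302.05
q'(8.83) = 69.64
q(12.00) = 563.00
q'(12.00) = 95.00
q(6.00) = 137.00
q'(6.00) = 47.00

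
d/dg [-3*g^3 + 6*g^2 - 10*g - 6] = -9*g^2 + 12*g - 10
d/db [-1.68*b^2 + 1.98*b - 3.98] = 1.98 - 3.36*b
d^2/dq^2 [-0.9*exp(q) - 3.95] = -0.9*exp(q)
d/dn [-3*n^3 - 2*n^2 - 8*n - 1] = -9*n^2 - 4*n - 8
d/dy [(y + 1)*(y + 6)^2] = (y + 6)*(3*y + 8)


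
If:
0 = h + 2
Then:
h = -2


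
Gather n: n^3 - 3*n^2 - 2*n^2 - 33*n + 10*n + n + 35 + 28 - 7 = n^3 - 5*n^2 - 22*n + 56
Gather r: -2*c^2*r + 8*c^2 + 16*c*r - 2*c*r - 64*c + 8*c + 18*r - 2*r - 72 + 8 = 8*c^2 - 56*c + r*(-2*c^2 + 14*c + 16) - 64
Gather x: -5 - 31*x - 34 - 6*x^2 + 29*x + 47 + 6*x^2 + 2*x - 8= 0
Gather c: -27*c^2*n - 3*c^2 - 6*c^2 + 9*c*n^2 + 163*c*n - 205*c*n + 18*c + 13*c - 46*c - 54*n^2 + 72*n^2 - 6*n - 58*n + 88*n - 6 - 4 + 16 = c^2*(-27*n - 9) + c*(9*n^2 - 42*n - 15) + 18*n^2 + 24*n + 6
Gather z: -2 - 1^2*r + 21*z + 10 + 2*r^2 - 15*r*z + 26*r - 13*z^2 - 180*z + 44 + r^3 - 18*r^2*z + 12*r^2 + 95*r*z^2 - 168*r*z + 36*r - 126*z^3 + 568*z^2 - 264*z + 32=r^3 + 14*r^2 + 61*r - 126*z^3 + z^2*(95*r + 555) + z*(-18*r^2 - 183*r - 423) + 84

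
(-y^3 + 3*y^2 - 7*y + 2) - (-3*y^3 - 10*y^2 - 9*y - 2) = 2*y^3 + 13*y^2 + 2*y + 4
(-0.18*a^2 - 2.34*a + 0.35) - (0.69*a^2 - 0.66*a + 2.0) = -0.87*a^2 - 1.68*a - 1.65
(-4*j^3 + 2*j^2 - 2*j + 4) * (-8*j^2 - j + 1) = 32*j^5 - 12*j^4 + 10*j^3 - 28*j^2 - 6*j + 4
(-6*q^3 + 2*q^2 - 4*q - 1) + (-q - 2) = -6*q^3 + 2*q^2 - 5*q - 3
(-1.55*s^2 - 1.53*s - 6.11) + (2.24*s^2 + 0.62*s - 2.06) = 0.69*s^2 - 0.91*s - 8.17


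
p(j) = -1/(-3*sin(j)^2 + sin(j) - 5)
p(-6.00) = 0.20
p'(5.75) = 0.09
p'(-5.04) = -0.03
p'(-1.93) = -0.03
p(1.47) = 0.14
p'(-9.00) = -0.09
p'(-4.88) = -0.02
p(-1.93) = 0.12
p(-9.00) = 0.17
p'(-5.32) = -0.06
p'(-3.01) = -0.07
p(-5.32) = 0.16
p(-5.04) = 0.15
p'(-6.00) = -0.03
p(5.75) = 0.16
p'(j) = -(6*sin(j)*cos(j) - cos(j))/(-3*sin(j)^2 + sin(j) - 5)^2 = (1 - 6*sin(j))*cos(j)/(3*sin(j)^2 - sin(j) + 5)^2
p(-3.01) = 0.19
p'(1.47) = -0.01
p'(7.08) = -0.07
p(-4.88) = 0.14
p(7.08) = 0.17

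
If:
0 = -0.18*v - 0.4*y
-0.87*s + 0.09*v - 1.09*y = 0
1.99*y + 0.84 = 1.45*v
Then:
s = 0.24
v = 0.36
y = -0.16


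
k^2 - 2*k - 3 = (k - 3)*(k + 1)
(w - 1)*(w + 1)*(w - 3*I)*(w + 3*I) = w^4 + 8*w^2 - 9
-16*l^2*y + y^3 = y*(-4*l + y)*(4*l + y)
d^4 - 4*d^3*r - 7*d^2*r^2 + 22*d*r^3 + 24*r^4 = (d - 4*r)*(d - 3*r)*(d + r)*(d + 2*r)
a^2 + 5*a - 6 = (a - 1)*(a + 6)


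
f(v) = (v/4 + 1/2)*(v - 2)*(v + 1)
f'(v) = (v/4 + 1/2)*(v - 2) + (v/4 + 1/2)*(v + 1) + (v - 2)*(v + 1)/4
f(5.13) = 34.20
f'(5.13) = 21.30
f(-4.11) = -10.02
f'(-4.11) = 9.61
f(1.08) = -1.47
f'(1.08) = 0.41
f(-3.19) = -3.38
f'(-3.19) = 5.04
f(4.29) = 19.05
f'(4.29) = 14.95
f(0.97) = -1.51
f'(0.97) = 0.19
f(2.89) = 4.23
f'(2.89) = 6.71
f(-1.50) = 0.22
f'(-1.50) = -0.06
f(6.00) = 56.00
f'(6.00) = 29.00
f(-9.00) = -154.00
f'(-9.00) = 55.25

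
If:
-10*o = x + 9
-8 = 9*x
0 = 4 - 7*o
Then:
No Solution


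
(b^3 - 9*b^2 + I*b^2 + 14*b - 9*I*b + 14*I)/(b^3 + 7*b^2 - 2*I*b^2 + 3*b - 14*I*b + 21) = (b^2 - 9*b + 14)/(b^2 + b*(7 - 3*I) - 21*I)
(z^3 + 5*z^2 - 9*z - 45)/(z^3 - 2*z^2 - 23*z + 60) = (z + 3)/(z - 4)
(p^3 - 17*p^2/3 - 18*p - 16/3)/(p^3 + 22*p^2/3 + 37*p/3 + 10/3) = (p - 8)/(p + 5)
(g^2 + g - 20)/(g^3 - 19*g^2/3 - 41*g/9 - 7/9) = 9*(-g^2 - g + 20)/(-9*g^3 + 57*g^2 + 41*g + 7)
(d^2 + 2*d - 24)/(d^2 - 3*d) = (d^2 + 2*d - 24)/(d*(d - 3))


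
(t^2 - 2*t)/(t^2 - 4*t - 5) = t*(2 - t)/(-t^2 + 4*t + 5)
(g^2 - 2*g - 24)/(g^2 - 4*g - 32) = (g - 6)/(g - 8)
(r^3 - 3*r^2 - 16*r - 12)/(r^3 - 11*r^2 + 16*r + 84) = (r + 1)/(r - 7)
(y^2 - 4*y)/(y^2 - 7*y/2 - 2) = 2*y/(2*y + 1)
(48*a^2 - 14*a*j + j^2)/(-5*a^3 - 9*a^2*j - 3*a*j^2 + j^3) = (-48*a^2 + 14*a*j - j^2)/(5*a^3 + 9*a^2*j + 3*a*j^2 - j^3)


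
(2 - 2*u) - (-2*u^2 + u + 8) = 2*u^2 - 3*u - 6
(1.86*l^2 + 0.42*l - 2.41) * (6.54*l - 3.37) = 12.1644*l^3 - 3.5214*l^2 - 17.1768*l + 8.1217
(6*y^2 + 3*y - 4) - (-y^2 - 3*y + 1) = 7*y^2 + 6*y - 5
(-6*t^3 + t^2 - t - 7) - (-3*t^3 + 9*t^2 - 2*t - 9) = -3*t^3 - 8*t^2 + t + 2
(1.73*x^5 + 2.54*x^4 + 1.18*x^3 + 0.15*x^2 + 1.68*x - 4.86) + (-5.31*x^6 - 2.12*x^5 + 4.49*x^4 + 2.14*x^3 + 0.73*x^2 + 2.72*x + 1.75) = -5.31*x^6 - 0.39*x^5 + 7.03*x^4 + 3.32*x^3 + 0.88*x^2 + 4.4*x - 3.11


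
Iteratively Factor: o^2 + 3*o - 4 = (o + 4)*(o - 1)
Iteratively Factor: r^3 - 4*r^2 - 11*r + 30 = (r - 2)*(r^2 - 2*r - 15) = (r - 2)*(r + 3)*(r - 5)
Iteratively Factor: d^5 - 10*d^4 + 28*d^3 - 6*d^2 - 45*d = (d)*(d^4 - 10*d^3 + 28*d^2 - 6*d - 45) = d*(d + 1)*(d^3 - 11*d^2 + 39*d - 45) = d*(d - 3)*(d + 1)*(d^2 - 8*d + 15) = d*(d - 5)*(d - 3)*(d + 1)*(d - 3)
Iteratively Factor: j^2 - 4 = (j + 2)*(j - 2)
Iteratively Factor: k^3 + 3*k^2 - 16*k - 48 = (k + 3)*(k^2 - 16) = (k + 3)*(k + 4)*(k - 4)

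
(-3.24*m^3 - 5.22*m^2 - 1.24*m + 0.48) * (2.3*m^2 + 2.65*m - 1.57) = -7.452*m^5 - 20.592*m^4 - 11.5982*m^3 + 6.0134*m^2 + 3.2188*m - 0.7536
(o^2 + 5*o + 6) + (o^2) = 2*o^2 + 5*o + 6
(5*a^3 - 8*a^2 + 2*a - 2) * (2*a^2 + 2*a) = 10*a^5 - 6*a^4 - 12*a^3 - 4*a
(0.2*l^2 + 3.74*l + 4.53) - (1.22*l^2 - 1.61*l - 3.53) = -1.02*l^2 + 5.35*l + 8.06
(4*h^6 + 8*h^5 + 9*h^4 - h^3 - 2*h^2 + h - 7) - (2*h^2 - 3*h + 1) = 4*h^6 + 8*h^5 + 9*h^4 - h^3 - 4*h^2 + 4*h - 8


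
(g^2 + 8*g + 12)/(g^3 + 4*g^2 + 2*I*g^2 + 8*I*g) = (g^2 + 8*g + 12)/(g*(g^2 + 2*g*(2 + I) + 8*I))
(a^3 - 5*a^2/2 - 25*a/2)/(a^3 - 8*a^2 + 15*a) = (a + 5/2)/(a - 3)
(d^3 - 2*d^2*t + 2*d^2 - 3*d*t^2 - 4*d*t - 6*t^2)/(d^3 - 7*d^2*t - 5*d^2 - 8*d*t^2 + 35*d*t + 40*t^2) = (-d^2 + 3*d*t - 2*d + 6*t)/(-d^2 + 8*d*t + 5*d - 40*t)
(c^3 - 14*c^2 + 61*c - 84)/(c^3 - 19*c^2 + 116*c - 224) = (c - 3)/(c - 8)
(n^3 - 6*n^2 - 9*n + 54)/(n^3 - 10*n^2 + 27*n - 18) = (n + 3)/(n - 1)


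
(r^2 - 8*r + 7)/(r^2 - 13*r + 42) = (r - 1)/(r - 6)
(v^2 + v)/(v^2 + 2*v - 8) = v*(v + 1)/(v^2 + 2*v - 8)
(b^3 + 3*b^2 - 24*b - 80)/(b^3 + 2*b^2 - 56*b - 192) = (b^2 - b - 20)/(b^2 - 2*b - 48)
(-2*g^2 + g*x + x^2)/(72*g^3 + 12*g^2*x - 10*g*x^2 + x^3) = (-g + x)/(36*g^2 - 12*g*x + x^2)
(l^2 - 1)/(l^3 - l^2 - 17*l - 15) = (l - 1)/(l^2 - 2*l - 15)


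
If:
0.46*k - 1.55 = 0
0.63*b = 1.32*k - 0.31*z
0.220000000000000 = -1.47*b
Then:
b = -0.15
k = 3.37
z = 14.65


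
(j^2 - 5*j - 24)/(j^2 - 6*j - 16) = (j + 3)/(j + 2)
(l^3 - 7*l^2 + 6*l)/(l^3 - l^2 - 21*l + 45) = l*(l^2 - 7*l + 6)/(l^3 - l^2 - 21*l + 45)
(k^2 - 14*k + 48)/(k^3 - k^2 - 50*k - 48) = (k - 6)/(k^2 + 7*k + 6)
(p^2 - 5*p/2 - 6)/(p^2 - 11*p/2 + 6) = (2*p + 3)/(2*p - 3)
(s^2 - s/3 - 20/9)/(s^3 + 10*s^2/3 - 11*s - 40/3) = (9*s^2 - 3*s - 20)/(3*(3*s^3 + 10*s^2 - 33*s - 40))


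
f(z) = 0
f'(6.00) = 0.00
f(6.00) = 0.00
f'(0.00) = 0.00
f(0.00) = 0.00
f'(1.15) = 0.00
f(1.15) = 0.00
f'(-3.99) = 0.00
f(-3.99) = 0.00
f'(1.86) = 0.00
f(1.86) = 0.00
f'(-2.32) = 0.00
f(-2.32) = 0.00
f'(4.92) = 0.00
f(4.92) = 0.00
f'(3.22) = 0.00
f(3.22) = 0.00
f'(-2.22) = 0.00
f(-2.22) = 0.00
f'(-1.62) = 0.00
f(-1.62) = 0.00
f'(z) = 0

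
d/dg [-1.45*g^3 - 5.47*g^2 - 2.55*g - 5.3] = -4.35*g^2 - 10.94*g - 2.55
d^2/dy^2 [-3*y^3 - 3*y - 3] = -18*y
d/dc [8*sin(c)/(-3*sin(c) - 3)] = -8*cos(c)/(3*(sin(c) + 1)^2)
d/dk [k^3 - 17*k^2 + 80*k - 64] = 3*k^2 - 34*k + 80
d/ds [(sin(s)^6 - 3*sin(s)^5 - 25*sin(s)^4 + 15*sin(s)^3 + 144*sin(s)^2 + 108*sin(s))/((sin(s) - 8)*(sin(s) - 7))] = 2*(2*sin(s)^7 - 42*sin(s)^6 + 233*sin(s)^5 + 150*sin(s)^4 - 3025*sin(s)^3 + 126*sin(s)^2 + 8064*sin(s) + 3024)*cos(s)/((sin(s) - 8)^2*(sin(s) - 7)^2)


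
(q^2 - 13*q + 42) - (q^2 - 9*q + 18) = 24 - 4*q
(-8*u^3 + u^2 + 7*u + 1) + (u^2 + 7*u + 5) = -8*u^3 + 2*u^2 + 14*u + 6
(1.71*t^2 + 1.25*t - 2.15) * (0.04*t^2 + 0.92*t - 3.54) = 0.0684*t^4 + 1.6232*t^3 - 4.9894*t^2 - 6.403*t + 7.611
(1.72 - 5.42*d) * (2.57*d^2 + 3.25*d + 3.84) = -13.9294*d^3 - 13.1946*d^2 - 15.2228*d + 6.6048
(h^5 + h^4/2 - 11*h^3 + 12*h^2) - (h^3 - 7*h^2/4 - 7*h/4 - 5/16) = h^5 + h^4/2 - 12*h^3 + 55*h^2/4 + 7*h/4 + 5/16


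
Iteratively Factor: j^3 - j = (j + 1)*(j^2 - j) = (j - 1)*(j + 1)*(j)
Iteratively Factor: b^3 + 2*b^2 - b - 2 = (b + 2)*(b^2 - 1) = (b + 1)*(b + 2)*(b - 1)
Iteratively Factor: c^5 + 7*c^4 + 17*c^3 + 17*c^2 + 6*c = (c + 1)*(c^4 + 6*c^3 + 11*c^2 + 6*c) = (c + 1)*(c + 3)*(c^3 + 3*c^2 + 2*c) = (c + 1)^2*(c + 3)*(c^2 + 2*c) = (c + 1)^2*(c + 2)*(c + 3)*(c)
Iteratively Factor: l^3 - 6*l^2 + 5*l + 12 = (l - 4)*(l^2 - 2*l - 3) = (l - 4)*(l - 3)*(l + 1)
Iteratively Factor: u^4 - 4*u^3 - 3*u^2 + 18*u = (u - 3)*(u^3 - u^2 - 6*u) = u*(u - 3)*(u^2 - u - 6) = u*(u - 3)*(u + 2)*(u - 3)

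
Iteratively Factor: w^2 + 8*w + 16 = (w + 4)*(w + 4)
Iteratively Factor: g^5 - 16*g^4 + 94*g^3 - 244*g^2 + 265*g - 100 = (g - 1)*(g^4 - 15*g^3 + 79*g^2 - 165*g + 100) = (g - 5)*(g - 1)*(g^3 - 10*g^2 + 29*g - 20) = (g - 5)^2*(g - 1)*(g^2 - 5*g + 4) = (g - 5)^2*(g - 4)*(g - 1)*(g - 1)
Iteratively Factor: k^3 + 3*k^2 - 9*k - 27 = (k + 3)*(k^2 - 9) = (k - 3)*(k + 3)*(k + 3)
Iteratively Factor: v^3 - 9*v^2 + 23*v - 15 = (v - 1)*(v^2 - 8*v + 15) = (v - 5)*(v - 1)*(v - 3)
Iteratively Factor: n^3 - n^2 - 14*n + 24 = (n + 4)*(n^2 - 5*n + 6) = (n - 2)*(n + 4)*(n - 3)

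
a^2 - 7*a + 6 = (a - 6)*(a - 1)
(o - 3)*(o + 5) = o^2 + 2*o - 15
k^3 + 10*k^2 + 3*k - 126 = (k - 3)*(k + 6)*(k + 7)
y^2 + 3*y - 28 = (y - 4)*(y + 7)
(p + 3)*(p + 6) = p^2 + 9*p + 18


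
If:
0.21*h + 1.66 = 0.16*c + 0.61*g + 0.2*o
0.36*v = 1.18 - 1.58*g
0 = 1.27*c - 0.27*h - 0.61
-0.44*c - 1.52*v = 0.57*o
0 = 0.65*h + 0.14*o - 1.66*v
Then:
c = -0.12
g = 0.95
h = -2.85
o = 2.51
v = -0.90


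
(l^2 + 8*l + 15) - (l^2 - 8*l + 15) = 16*l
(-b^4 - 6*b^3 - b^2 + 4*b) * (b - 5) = -b^5 - b^4 + 29*b^3 + 9*b^2 - 20*b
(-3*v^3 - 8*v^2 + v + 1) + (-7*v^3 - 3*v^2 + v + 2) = -10*v^3 - 11*v^2 + 2*v + 3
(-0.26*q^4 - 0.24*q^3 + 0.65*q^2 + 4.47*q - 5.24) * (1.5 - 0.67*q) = 0.1742*q^5 - 0.2292*q^4 - 0.7955*q^3 - 2.0199*q^2 + 10.2158*q - 7.86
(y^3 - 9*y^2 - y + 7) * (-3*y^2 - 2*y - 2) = -3*y^5 + 25*y^4 + 19*y^3 - y^2 - 12*y - 14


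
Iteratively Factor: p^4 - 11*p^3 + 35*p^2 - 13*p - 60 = (p - 5)*(p^3 - 6*p^2 + 5*p + 12) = (p - 5)*(p - 4)*(p^2 - 2*p - 3) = (p - 5)*(p - 4)*(p + 1)*(p - 3)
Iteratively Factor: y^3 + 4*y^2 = (y)*(y^2 + 4*y) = y*(y + 4)*(y)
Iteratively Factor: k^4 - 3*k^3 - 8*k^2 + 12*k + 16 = (k + 2)*(k^3 - 5*k^2 + 2*k + 8) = (k + 1)*(k + 2)*(k^2 - 6*k + 8) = (k - 2)*(k + 1)*(k + 2)*(k - 4)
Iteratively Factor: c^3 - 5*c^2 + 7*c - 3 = (c - 1)*(c^2 - 4*c + 3) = (c - 1)^2*(c - 3)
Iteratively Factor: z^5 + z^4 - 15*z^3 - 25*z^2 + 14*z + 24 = (z + 2)*(z^4 - z^3 - 13*z^2 + z + 12) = (z + 1)*(z + 2)*(z^3 - 2*z^2 - 11*z + 12) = (z + 1)*(z + 2)*(z + 3)*(z^2 - 5*z + 4) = (z - 1)*(z + 1)*(z + 2)*(z + 3)*(z - 4)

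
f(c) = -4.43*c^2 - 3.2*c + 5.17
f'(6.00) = -56.36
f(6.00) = -173.51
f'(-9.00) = 76.54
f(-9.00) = -324.86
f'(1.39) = -15.52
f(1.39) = -7.84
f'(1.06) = -12.59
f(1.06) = -3.20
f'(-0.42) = 0.52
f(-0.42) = 5.73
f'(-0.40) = 0.34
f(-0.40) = 5.74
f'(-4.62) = 37.73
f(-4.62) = -74.60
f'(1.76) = -18.79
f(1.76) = -14.18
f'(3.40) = -33.32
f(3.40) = -56.92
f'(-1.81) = 12.84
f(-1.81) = -3.55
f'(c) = -8.86*c - 3.2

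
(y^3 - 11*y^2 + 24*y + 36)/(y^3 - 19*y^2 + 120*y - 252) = (y + 1)/(y - 7)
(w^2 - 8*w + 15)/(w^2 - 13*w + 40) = (w - 3)/(w - 8)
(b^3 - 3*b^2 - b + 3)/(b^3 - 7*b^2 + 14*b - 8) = (b^2 - 2*b - 3)/(b^2 - 6*b + 8)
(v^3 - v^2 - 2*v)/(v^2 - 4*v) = (v^2 - v - 2)/(v - 4)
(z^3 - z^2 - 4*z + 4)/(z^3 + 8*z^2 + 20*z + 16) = (z^2 - 3*z + 2)/(z^2 + 6*z + 8)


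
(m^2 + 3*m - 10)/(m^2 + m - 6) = (m + 5)/(m + 3)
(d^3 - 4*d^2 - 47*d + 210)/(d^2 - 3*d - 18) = (d^2 + 2*d - 35)/(d + 3)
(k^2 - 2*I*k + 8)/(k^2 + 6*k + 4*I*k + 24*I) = (k^2 - 2*I*k + 8)/(k^2 + k*(6 + 4*I) + 24*I)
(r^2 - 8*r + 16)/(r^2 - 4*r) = (r - 4)/r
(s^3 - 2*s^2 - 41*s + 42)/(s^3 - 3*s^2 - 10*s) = (-s^3 + 2*s^2 + 41*s - 42)/(s*(-s^2 + 3*s + 10))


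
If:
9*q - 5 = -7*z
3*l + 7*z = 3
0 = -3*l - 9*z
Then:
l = 9/2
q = 31/18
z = -3/2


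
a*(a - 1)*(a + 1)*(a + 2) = a^4 + 2*a^3 - a^2 - 2*a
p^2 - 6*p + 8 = (p - 4)*(p - 2)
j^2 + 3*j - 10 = (j - 2)*(j + 5)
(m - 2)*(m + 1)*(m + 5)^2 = m^4 + 9*m^3 + 13*m^2 - 45*m - 50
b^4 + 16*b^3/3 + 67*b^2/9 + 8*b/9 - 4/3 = (b - 1/3)*(b + 2/3)*(b + 2)*(b + 3)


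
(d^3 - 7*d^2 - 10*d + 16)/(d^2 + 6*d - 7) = (d^2 - 6*d - 16)/(d + 7)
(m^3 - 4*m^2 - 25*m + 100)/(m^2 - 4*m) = m - 25/m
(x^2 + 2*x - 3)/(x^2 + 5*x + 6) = (x - 1)/(x + 2)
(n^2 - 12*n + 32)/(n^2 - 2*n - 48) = (n - 4)/(n + 6)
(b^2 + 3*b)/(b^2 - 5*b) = (b + 3)/(b - 5)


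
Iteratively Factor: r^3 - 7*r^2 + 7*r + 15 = (r - 3)*(r^2 - 4*r - 5) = (r - 5)*(r - 3)*(r + 1)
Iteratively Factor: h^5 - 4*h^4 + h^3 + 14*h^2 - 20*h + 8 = (h - 2)*(h^4 - 2*h^3 - 3*h^2 + 8*h - 4) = (h - 2)*(h - 1)*(h^3 - h^2 - 4*h + 4) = (h - 2)*(h - 1)*(h + 2)*(h^2 - 3*h + 2) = (h - 2)^2*(h - 1)*(h + 2)*(h - 1)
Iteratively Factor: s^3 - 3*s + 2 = (s + 2)*(s^2 - 2*s + 1) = (s - 1)*(s + 2)*(s - 1)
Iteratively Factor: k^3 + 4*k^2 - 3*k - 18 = (k + 3)*(k^2 + k - 6) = (k + 3)^2*(k - 2)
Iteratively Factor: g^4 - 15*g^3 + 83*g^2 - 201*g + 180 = (g - 4)*(g^3 - 11*g^2 + 39*g - 45) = (g - 4)*(g - 3)*(g^2 - 8*g + 15) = (g - 4)*(g - 3)^2*(g - 5)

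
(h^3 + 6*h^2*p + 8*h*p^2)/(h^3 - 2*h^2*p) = (h^2 + 6*h*p + 8*p^2)/(h*(h - 2*p))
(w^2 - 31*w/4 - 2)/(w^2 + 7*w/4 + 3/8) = 2*(w - 8)/(2*w + 3)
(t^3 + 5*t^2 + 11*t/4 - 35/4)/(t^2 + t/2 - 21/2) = (2*t^2 + 3*t - 5)/(2*(t - 3))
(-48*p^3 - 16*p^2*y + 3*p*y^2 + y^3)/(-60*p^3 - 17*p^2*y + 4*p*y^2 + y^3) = (4*p + y)/(5*p + y)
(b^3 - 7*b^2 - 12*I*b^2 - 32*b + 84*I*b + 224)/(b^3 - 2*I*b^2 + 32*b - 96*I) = (b^2 - b*(7 + 8*I) + 56*I)/(b^2 + 2*I*b + 24)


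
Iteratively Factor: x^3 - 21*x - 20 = (x + 4)*(x^2 - 4*x - 5) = (x - 5)*(x + 4)*(x + 1)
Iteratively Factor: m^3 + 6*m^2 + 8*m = (m + 2)*(m^2 + 4*m) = (m + 2)*(m + 4)*(m)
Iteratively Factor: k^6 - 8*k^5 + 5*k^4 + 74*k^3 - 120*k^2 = (k - 5)*(k^5 - 3*k^4 - 10*k^3 + 24*k^2) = (k - 5)*(k - 2)*(k^4 - k^3 - 12*k^2) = k*(k - 5)*(k - 2)*(k^3 - k^2 - 12*k) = k^2*(k - 5)*(k - 2)*(k^2 - k - 12) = k^2*(k - 5)*(k - 2)*(k + 3)*(k - 4)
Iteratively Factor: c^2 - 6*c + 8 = (c - 4)*(c - 2)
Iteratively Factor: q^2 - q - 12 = (q + 3)*(q - 4)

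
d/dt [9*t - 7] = 9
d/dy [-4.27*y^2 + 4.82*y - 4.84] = 4.82 - 8.54*y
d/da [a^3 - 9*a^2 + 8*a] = 3*a^2 - 18*a + 8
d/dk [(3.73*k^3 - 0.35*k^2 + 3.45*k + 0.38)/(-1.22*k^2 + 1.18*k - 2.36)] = (-4.5506*k^4 + 8.8028*k^3 - 22.6124*k^2 + 2.5792*k - 8.5904)/(1.4884*k^4 - 2.8792*k^3 + 7.1508*k^2 - 5.5696*k + 5.5696)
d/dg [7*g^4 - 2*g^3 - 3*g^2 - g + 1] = 28*g^3 - 6*g^2 - 6*g - 1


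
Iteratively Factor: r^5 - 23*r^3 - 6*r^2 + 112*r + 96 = (r + 1)*(r^4 - r^3 - 22*r^2 + 16*r + 96) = (r - 4)*(r + 1)*(r^3 + 3*r^2 - 10*r - 24) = (r - 4)*(r + 1)*(r + 2)*(r^2 + r - 12) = (r - 4)*(r + 1)*(r + 2)*(r + 4)*(r - 3)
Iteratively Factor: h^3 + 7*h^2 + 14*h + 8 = (h + 4)*(h^2 + 3*h + 2) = (h + 1)*(h + 4)*(h + 2)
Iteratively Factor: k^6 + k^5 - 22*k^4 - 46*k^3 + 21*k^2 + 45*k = (k + 3)*(k^5 - 2*k^4 - 16*k^3 + 2*k^2 + 15*k) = (k - 1)*(k + 3)*(k^4 - k^3 - 17*k^2 - 15*k) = k*(k - 1)*(k + 3)*(k^3 - k^2 - 17*k - 15) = k*(k - 5)*(k - 1)*(k + 3)*(k^2 + 4*k + 3) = k*(k - 5)*(k - 1)*(k + 1)*(k + 3)*(k + 3)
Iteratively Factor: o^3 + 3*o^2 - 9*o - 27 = (o + 3)*(o^2 - 9) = (o + 3)^2*(o - 3)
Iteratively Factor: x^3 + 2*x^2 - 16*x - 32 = (x - 4)*(x^2 + 6*x + 8) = (x - 4)*(x + 2)*(x + 4)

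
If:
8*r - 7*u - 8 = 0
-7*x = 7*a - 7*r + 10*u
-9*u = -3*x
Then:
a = 1 - 199*x/168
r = 7*x/24 + 1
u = x/3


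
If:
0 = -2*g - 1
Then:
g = -1/2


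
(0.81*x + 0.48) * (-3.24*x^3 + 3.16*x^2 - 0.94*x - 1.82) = -2.6244*x^4 + 1.0044*x^3 + 0.7554*x^2 - 1.9254*x - 0.8736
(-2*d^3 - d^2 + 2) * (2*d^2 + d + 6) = -4*d^5 - 4*d^4 - 13*d^3 - 2*d^2 + 2*d + 12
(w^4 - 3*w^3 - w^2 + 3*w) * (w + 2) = w^5 - w^4 - 7*w^3 + w^2 + 6*w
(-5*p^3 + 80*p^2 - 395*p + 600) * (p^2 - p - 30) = -5*p^5 + 85*p^4 - 325*p^3 - 1405*p^2 + 11250*p - 18000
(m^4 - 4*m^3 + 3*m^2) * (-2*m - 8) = -2*m^5 + 26*m^3 - 24*m^2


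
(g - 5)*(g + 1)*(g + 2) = g^3 - 2*g^2 - 13*g - 10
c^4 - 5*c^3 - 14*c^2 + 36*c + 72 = (c - 6)*(c - 3)*(c + 2)^2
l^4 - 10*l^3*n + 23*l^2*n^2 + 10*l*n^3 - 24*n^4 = (l - 6*n)*(l - 4*n)*(l - n)*(l + n)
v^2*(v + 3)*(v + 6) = v^4 + 9*v^3 + 18*v^2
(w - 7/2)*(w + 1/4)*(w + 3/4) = w^3 - 5*w^2/2 - 53*w/16 - 21/32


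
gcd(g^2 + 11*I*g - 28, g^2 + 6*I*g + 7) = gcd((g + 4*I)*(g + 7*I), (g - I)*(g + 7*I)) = g + 7*I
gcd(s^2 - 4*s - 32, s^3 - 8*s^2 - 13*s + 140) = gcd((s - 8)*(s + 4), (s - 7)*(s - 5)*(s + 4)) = s + 4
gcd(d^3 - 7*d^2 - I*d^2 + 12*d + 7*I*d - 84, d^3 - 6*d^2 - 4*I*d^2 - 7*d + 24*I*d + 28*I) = d^2 + d*(-7 - 4*I) + 28*I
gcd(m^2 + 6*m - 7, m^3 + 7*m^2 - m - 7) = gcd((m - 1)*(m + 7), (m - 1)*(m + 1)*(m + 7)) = m^2 + 6*m - 7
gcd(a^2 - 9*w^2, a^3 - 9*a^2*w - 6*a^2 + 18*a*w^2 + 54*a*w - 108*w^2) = -a + 3*w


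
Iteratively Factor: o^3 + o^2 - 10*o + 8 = (o - 2)*(o^2 + 3*o - 4) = (o - 2)*(o + 4)*(o - 1)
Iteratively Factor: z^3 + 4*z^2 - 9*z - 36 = (z + 4)*(z^2 - 9) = (z - 3)*(z + 4)*(z + 3)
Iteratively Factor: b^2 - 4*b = (b - 4)*(b)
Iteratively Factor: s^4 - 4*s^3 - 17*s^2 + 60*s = (s - 3)*(s^3 - s^2 - 20*s) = (s - 5)*(s - 3)*(s^2 + 4*s) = s*(s - 5)*(s - 3)*(s + 4)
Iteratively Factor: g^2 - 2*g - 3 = (g - 3)*(g + 1)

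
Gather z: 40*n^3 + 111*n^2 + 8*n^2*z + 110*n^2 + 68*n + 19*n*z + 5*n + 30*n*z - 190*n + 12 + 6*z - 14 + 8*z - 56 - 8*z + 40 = 40*n^3 + 221*n^2 - 117*n + z*(8*n^2 + 49*n + 6) - 18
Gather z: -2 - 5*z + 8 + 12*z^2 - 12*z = 12*z^2 - 17*z + 6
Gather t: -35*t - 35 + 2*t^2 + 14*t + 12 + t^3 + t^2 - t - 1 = t^3 + 3*t^2 - 22*t - 24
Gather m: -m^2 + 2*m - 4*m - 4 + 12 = -m^2 - 2*m + 8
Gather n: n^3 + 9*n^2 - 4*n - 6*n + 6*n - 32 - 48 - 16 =n^3 + 9*n^2 - 4*n - 96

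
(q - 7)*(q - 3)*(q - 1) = q^3 - 11*q^2 + 31*q - 21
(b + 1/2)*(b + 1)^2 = b^3 + 5*b^2/2 + 2*b + 1/2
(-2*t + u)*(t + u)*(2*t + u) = -4*t^3 - 4*t^2*u + t*u^2 + u^3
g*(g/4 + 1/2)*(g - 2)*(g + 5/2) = g^4/4 + 5*g^3/8 - g^2 - 5*g/2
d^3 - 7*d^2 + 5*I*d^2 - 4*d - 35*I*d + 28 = (d - 7)*(d + I)*(d + 4*I)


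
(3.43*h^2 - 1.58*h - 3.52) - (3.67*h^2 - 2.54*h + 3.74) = -0.24*h^2 + 0.96*h - 7.26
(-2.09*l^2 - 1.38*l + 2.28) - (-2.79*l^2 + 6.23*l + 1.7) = 0.7*l^2 - 7.61*l + 0.58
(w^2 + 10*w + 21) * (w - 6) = w^3 + 4*w^2 - 39*w - 126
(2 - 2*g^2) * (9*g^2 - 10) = -18*g^4 + 38*g^2 - 20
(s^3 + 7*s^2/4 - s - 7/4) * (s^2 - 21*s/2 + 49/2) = s^5 - 35*s^4/4 + 41*s^3/8 + 413*s^2/8 - 49*s/8 - 343/8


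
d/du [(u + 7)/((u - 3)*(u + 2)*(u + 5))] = (-2*u^3 - 25*u^2 - 56*u + 47)/(u^6 + 8*u^5 - 6*u^4 - 148*u^3 - 119*u^2 + 660*u + 900)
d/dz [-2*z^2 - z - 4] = -4*z - 1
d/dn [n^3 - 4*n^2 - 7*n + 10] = 3*n^2 - 8*n - 7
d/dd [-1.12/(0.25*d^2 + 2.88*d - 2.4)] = (0.56*d + 3.2256)/(0.25*d^2 + 2.88*d - 2.4)^2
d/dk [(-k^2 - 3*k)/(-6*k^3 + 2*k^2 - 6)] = (-k^2*(k + 3)*(9*k - 2) + (2*k + 3)*(3*k^3 - k^2 + 3))/(2*(3*k^3 - k^2 + 3)^2)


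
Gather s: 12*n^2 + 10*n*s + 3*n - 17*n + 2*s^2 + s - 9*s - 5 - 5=12*n^2 - 14*n + 2*s^2 + s*(10*n - 8) - 10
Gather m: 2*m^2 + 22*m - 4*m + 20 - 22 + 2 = 2*m^2 + 18*m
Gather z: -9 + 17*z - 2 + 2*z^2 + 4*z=2*z^2 + 21*z - 11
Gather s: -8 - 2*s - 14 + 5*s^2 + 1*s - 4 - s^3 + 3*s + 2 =-s^3 + 5*s^2 + 2*s - 24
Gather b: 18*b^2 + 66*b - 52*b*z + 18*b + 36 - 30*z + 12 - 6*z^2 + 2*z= 18*b^2 + b*(84 - 52*z) - 6*z^2 - 28*z + 48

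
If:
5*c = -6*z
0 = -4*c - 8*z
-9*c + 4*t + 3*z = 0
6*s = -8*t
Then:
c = 0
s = 0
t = 0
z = 0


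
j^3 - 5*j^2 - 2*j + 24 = (j - 4)*(j - 3)*(j + 2)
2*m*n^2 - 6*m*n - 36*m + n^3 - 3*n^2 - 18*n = (2*m + n)*(n - 6)*(n + 3)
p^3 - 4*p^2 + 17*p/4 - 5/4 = (p - 5/2)*(p - 1)*(p - 1/2)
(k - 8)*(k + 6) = k^2 - 2*k - 48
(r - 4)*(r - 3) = r^2 - 7*r + 12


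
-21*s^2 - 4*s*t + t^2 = (-7*s + t)*(3*s + t)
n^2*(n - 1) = n^3 - n^2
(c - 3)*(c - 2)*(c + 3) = c^3 - 2*c^2 - 9*c + 18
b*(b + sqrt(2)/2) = b^2 + sqrt(2)*b/2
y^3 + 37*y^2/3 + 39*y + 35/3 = (y + 1/3)*(y + 5)*(y + 7)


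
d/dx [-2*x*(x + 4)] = -4*x - 8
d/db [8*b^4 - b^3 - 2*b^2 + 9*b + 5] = 32*b^3 - 3*b^2 - 4*b + 9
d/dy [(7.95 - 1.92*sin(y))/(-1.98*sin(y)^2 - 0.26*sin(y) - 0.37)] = (-3.8016*sin(y)^2 + 31.482*sin(y) + 2.7774)*cos(y)/(3.9204*sin(y)^4 + 1.0296*sin(y)^3 + 1.5328*sin(y)^2 + 0.1924*sin(y) + 0.1369)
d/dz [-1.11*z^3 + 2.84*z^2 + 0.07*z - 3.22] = -3.33*z^2 + 5.68*z + 0.07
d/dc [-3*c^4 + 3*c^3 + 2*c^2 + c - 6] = -12*c^3 + 9*c^2 + 4*c + 1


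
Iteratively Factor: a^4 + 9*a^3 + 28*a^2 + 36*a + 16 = (a + 1)*(a^3 + 8*a^2 + 20*a + 16) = (a + 1)*(a + 2)*(a^2 + 6*a + 8) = (a + 1)*(a + 2)*(a + 4)*(a + 2)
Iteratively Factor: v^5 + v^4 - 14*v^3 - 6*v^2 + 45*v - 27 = (v + 3)*(v^4 - 2*v^3 - 8*v^2 + 18*v - 9) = (v + 3)^2*(v^3 - 5*v^2 + 7*v - 3) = (v - 1)*(v + 3)^2*(v^2 - 4*v + 3) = (v - 1)^2*(v + 3)^2*(v - 3)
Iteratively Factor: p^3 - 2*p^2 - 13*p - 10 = (p - 5)*(p^2 + 3*p + 2) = (p - 5)*(p + 1)*(p + 2)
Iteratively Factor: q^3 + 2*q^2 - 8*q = (q - 2)*(q^2 + 4*q) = (q - 2)*(q + 4)*(q)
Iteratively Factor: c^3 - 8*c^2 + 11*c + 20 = (c + 1)*(c^2 - 9*c + 20) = (c - 5)*(c + 1)*(c - 4)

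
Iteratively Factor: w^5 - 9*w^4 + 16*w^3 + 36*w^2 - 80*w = (w - 2)*(w^4 - 7*w^3 + 2*w^2 + 40*w) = (w - 2)*(w + 2)*(w^3 - 9*w^2 + 20*w) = (w - 4)*(w - 2)*(w + 2)*(w^2 - 5*w) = (w - 5)*(w - 4)*(w - 2)*(w + 2)*(w)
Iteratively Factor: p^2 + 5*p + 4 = (p + 1)*(p + 4)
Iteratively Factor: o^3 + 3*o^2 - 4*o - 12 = (o + 2)*(o^2 + o - 6) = (o + 2)*(o + 3)*(o - 2)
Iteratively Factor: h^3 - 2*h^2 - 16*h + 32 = (h + 4)*(h^2 - 6*h + 8) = (h - 4)*(h + 4)*(h - 2)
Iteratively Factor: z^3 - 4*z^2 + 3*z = (z - 1)*(z^2 - 3*z) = z*(z - 1)*(z - 3)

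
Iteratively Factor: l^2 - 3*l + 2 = (l - 2)*(l - 1)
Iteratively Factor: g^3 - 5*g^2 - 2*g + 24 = (g + 2)*(g^2 - 7*g + 12) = (g - 3)*(g + 2)*(g - 4)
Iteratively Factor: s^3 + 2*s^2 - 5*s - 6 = (s + 1)*(s^2 + s - 6) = (s + 1)*(s + 3)*(s - 2)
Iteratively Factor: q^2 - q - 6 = (q + 2)*(q - 3)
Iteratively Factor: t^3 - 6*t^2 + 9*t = (t - 3)*(t^2 - 3*t) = (t - 3)^2*(t)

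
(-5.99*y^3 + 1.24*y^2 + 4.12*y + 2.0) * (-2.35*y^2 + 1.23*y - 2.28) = 14.0765*y^5 - 10.2817*y^4 + 5.5004*y^3 - 2.4596*y^2 - 6.9336*y - 4.56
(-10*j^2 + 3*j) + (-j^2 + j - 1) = -11*j^2 + 4*j - 1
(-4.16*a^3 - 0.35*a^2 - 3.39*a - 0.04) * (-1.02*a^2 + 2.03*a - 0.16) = 4.2432*a^5 - 8.0878*a^4 + 3.4129*a^3 - 6.7849*a^2 + 0.4612*a + 0.0064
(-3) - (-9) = 6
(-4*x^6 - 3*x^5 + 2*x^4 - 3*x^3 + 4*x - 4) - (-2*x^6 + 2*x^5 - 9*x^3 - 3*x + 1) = -2*x^6 - 5*x^5 + 2*x^4 + 6*x^3 + 7*x - 5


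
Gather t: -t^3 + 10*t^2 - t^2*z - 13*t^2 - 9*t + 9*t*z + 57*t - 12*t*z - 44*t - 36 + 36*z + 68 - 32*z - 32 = -t^3 + t^2*(-z - 3) + t*(4 - 3*z) + 4*z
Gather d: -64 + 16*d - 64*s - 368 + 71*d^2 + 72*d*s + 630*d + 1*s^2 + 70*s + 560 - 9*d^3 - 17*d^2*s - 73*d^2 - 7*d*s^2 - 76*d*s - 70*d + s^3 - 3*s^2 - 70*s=-9*d^3 + d^2*(-17*s - 2) + d*(-7*s^2 - 4*s + 576) + s^3 - 2*s^2 - 64*s + 128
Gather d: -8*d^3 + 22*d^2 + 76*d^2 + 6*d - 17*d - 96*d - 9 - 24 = -8*d^3 + 98*d^2 - 107*d - 33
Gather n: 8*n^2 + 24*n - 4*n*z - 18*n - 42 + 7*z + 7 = 8*n^2 + n*(6 - 4*z) + 7*z - 35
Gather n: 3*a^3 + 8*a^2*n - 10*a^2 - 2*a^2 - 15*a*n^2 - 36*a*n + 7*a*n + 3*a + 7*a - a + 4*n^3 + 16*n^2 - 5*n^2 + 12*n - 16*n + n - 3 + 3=3*a^3 - 12*a^2 + 9*a + 4*n^3 + n^2*(11 - 15*a) + n*(8*a^2 - 29*a - 3)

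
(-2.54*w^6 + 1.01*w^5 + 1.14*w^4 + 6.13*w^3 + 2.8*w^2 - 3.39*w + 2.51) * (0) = 0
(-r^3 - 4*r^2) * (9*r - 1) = -9*r^4 - 35*r^3 + 4*r^2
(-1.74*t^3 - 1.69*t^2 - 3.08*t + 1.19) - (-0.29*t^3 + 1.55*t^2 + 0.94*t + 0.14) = -1.45*t^3 - 3.24*t^2 - 4.02*t + 1.05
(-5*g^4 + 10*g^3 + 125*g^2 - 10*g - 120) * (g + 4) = -5*g^5 - 10*g^4 + 165*g^3 + 490*g^2 - 160*g - 480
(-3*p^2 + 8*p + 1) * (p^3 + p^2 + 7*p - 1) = -3*p^5 + 5*p^4 - 12*p^3 + 60*p^2 - p - 1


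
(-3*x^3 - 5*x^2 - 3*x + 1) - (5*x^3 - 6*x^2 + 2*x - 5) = -8*x^3 + x^2 - 5*x + 6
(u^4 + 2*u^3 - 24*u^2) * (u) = u^5 + 2*u^4 - 24*u^3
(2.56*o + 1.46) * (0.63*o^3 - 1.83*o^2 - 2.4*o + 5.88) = 1.6128*o^4 - 3.765*o^3 - 8.8158*o^2 + 11.5488*o + 8.5848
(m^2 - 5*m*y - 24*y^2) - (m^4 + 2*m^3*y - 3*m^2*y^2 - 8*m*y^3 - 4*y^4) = -m^4 - 2*m^3*y + 3*m^2*y^2 + m^2 + 8*m*y^3 - 5*m*y + 4*y^4 - 24*y^2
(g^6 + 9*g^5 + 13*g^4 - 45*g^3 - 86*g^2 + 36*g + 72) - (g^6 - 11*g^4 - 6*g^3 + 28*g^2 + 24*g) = 9*g^5 + 24*g^4 - 39*g^3 - 114*g^2 + 12*g + 72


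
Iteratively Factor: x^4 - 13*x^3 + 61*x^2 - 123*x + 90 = (x - 5)*(x^3 - 8*x^2 + 21*x - 18) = (x - 5)*(x - 2)*(x^2 - 6*x + 9) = (x - 5)*(x - 3)*(x - 2)*(x - 3)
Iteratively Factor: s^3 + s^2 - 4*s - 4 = (s - 2)*(s^2 + 3*s + 2) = (s - 2)*(s + 1)*(s + 2)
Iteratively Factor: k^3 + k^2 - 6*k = (k - 2)*(k^2 + 3*k) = (k - 2)*(k + 3)*(k)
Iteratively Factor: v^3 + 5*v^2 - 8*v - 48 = (v + 4)*(v^2 + v - 12) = (v + 4)^2*(v - 3)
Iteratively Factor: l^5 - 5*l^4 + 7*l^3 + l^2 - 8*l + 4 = (l + 1)*(l^4 - 6*l^3 + 13*l^2 - 12*l + 4) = (l - 2)*(l + 1)*(l^3 - 4*l^2 + 5*l - 2) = (l - 2)^2*(l + 1)*(l^2 - 2*l + 1) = (l - 2)^2*(l - 1)*(l + 1)*(l - 1)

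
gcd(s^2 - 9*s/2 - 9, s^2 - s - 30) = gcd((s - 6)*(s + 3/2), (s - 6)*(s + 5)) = s - 6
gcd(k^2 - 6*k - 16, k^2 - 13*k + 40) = k - 8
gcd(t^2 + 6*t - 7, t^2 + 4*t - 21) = t + 7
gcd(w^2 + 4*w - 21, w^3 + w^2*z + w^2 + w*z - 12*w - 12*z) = w - 3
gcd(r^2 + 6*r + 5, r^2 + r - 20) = r + 5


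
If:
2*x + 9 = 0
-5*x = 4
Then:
No Solution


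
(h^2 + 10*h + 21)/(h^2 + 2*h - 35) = (h + 3)/(h - 5)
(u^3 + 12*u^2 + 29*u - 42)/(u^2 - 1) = (u^2 + 13*u + 42)/(u + 1)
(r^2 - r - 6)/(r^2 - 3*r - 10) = (r - 3)/(r - 5)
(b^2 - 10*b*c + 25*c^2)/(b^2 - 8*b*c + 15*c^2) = (b - 5*c)/(b - 3*c)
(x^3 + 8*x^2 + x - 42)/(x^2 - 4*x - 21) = (x^2 + 5*x - 14)/(x - 7)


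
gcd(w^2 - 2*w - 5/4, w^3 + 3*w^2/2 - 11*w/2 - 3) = w + 1/2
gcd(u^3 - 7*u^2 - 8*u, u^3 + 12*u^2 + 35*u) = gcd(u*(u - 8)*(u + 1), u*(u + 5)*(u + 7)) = u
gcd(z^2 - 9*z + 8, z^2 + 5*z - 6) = z - 1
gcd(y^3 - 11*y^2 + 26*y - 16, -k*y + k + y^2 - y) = y - 1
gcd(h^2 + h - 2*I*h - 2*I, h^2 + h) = h + 1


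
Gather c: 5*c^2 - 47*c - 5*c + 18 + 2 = 5*c^2 - 52*c + 20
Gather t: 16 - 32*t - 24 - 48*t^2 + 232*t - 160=-48*t^2 + 200*t - 168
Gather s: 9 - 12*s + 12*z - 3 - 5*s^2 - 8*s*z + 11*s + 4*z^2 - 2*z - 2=-5*s^2 + s*(-8*z - 1) + 4*z^2 + 10*z + 4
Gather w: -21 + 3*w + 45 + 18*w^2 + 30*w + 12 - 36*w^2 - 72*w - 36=-18*w^2 - 39*w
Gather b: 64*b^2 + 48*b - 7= 64*b^2 + 48*b - 7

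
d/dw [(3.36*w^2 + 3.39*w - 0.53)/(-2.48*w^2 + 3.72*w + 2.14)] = (20.9064*w^2 + 11.752*w + 9.2262)/(6.1504*w^4 - 18.4512*w^3 + 3.224*w^2 + 15.9216*w + 4.5796)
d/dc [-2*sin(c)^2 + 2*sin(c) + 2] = -2*sin(2*c) + 2*cos(c)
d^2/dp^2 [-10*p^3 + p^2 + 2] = 2 - 60*p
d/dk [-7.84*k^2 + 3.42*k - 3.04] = 3.42 - 15.68*k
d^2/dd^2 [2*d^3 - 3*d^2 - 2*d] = 12*d - 6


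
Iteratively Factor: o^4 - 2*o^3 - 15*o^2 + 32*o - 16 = (o + 4)*(o^3 - 6*o^2 + 9*o - 4) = (o - 1)*(o + 4)*(o^2 - 5*o + 4) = (o - 4)*(o - 1)*(o + 4)*(o - 1)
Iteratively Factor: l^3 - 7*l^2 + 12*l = (l - 4)*(l^2 - 3*l) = (l - 4)*(l - 3)*(l)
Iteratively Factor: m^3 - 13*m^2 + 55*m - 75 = (m - 3)*(m^2 - 10*m + 25) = (m - 5)*(m - 3)*(m - 5)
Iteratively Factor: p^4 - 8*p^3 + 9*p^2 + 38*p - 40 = (p - 1)*(p^3 - 7*p^2 + 2*p + 40) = (p - 5)*(p - 1)*(p^2 - 2*p - 8) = (p - 5)*(p - 4)*(p - 1)*(p + 2)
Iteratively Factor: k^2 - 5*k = (k - 5)*(k)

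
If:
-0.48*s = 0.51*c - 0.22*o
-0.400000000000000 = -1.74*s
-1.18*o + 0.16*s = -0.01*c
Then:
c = -0.20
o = 0.03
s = 0.23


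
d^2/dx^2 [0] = 0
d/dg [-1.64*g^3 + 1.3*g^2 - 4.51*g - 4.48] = -4.92*g^2 + 2.6*g - 4.51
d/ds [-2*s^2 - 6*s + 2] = -4*s - 6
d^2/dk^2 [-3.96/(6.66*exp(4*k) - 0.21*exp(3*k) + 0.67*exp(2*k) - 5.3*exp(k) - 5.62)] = (3.96*(26.64*exp(3*k) - 0.63*exp(2*k) + 1.34*exp(k) - 5.3)*(53.28*exp(3*k) - 1.26*exp(2*k) + 2.68*exp(k) - 10.6)*exp(k) + (421.9776*exp(3*k) - 7.4844*exp(2*k) + 10.6128*exp(k) - 20.988)*(-6.66*exp(4*k) + 0.21*exp(3*k) - 0.67*exp(2*k) + 5.3*exp(k) + 5.62))*exp(k)/(-6.66*exp(4*k) + 0.21*exp(3*k) - 0.67*exp(2*k) + 5.3*exp(k) + 5.62)^3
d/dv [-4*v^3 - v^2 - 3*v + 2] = -12*v^2 - 2*v - 3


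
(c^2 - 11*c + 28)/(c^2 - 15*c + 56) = (c - 4)/(c - 8)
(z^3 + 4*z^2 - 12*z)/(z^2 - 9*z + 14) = z*(z + 6)/(z - 7)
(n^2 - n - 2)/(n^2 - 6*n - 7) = (n - 2)/(n - 7)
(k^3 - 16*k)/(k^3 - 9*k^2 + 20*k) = (k + 4)/(k - 5)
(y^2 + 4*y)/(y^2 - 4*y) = (y + 4)/(y - 4)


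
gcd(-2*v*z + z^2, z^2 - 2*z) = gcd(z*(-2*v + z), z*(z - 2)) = z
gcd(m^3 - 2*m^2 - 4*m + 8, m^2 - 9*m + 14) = m - 2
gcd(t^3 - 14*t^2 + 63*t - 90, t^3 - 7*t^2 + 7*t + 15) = t^2 - 8*t + 15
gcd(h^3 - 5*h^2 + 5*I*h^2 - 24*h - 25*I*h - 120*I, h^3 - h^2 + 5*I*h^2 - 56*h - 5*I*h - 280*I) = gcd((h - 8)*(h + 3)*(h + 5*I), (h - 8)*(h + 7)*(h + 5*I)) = h^2 + h*(-8 + 5*I) - 40*I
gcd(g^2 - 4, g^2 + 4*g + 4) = g + 2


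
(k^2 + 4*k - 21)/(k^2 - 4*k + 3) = (k + 7)/(k - 1)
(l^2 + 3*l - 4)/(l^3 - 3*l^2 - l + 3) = (l + 4)/(l^2 - 2*l - 3)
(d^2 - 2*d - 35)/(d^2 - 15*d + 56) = (d + 5)/(d - 8)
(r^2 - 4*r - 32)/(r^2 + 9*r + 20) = (r - 8)/(r + 5)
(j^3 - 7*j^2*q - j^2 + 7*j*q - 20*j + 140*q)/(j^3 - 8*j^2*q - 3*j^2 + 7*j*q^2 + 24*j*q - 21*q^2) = (-j^2 + j + 20)/(-j^2 + j*q + 3*j - 3*q)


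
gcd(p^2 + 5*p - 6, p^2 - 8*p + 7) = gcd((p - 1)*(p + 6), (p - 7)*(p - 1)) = p - 1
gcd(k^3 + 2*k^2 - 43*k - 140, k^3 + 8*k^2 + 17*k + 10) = k + 5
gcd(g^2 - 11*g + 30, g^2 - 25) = g - 5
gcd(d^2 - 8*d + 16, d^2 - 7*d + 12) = d - 4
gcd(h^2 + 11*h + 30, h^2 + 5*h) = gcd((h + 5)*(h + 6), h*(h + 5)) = h + 5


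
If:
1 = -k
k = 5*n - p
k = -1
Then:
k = -1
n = p/5 - 1/5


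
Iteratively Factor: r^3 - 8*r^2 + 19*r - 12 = (r - 4)*(r^2 - 4*r + 3) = (r - 4)*(r - 1)*(r - 3)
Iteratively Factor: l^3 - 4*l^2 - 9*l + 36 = (l + 3)*(l^2 - 7*l + 12) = (l - 4)*(l + 3)*(l - 3)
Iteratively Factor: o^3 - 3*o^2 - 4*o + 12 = (o - 3)*(o^2 - 4) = (o - 3)*(o - 2)*(o + 2)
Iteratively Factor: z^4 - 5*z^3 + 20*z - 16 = (z + 2)*(z^3 - 7*z^2 + 14*z - 8) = (z - 2)*(z + 2)*(z^2 - 5*z + 4) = (z - 4)*(z - 2)*(z + 2)*(z - 1)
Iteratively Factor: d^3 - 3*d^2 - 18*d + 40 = (d + 4)*(d^2 - 7*d + 10) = (d - 5)*(d + 4)*(d - 2)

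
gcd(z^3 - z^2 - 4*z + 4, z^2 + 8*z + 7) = 1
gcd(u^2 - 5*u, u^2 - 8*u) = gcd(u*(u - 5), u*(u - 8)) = u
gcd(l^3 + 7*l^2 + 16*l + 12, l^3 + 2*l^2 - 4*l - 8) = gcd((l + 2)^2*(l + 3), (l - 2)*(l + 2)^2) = l^2 + 4*l + 4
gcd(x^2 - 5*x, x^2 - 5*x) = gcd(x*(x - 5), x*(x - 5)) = x^2 - 5*x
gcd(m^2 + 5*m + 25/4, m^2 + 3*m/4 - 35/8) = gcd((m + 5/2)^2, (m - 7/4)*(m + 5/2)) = m + 5/2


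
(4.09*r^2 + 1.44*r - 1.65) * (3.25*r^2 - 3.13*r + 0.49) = 13.2925*r^4 - 8.1217*r^3 - 7.8656*r^2 + 5.8701*r - 0.8085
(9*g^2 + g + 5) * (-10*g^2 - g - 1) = -90*g^4 - 19*g^3 - 60*g^2 - 6*g - 5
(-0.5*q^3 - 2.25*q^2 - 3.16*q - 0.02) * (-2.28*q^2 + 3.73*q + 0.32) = 1.14*q^5 + 3.265*q^4 - 1.3477*q^3 - 12.4612*q^2 - 1.0858*q - 0.0064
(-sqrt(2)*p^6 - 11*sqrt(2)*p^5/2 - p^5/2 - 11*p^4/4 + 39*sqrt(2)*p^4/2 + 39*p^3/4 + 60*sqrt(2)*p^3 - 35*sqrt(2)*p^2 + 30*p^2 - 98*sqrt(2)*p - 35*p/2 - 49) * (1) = -sqrt(2)*p^6 - 11*sqrt(2)*p^5/2 - p^5/2 - 11*p^4/4 + 39*sqrt(2)*p^4/2 + 39*p^3/4 + 60*sqrt(2)*p^3 - 35*sqrt(2)*p^2 + 30*p^2 - 98*sqrt(2)*p - 35*p/2 - 49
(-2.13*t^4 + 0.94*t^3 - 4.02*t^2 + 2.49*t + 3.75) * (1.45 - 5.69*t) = 12.1197*t^5 - 8.4371*t^4 + 24.2368*t^3 - 19.9971*t^2 - 17.727*t + 5.4375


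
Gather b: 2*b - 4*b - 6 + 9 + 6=9 - 2*b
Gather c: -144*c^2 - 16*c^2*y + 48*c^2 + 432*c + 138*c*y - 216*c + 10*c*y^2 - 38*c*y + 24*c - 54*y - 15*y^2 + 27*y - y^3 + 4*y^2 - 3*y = c^2*(-16*y - 96) + c*(10*y^2 + 100*y + 240) - y^3 - 11*y^2 - 30*y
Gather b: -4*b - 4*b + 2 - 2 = -8*b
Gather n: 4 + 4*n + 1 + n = 5*n + 5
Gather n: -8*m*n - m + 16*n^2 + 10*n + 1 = -m + 16*n^2 + n*(10 - 8*m) + 1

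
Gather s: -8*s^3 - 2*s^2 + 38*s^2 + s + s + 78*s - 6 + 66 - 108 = -8*s^3 + 36*s^2 + 80*s - 48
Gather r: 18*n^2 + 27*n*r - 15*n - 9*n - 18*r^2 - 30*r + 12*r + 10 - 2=18*n^2 - 24*n - 18*r^2 + r*(27*n - 18) + 8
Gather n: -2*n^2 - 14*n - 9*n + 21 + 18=-2*n^2 - 23*n + 39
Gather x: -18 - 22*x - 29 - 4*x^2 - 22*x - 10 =-4*x^2 - 44*x - 57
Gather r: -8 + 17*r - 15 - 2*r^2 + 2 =-2*r^2 + 17*r - 21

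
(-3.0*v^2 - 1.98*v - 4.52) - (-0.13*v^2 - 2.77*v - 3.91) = -2.87*v^2 + 0.79*v - 0.609999999999999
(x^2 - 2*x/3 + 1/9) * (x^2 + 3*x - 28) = x^4 + 7*x^3/3 - 269*x^2/9 + 19*x - 28/9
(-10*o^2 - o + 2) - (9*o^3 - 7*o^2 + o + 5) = -9*o^3 - 3*o^2 - 2*o - 3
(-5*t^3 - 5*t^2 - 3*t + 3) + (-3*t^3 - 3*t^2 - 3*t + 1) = -8*t^3 - 8*t^2 - 6*t + 4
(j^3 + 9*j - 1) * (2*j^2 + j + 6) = 2*j^5 + j^4 + 24*j^3 + 7*j^2 + 53*j - 6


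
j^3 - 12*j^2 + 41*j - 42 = (j - 7)*(j - 3)*(j - 2)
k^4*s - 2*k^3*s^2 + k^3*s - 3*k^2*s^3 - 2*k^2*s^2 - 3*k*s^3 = k*(k - 3*s)*(k + s)*(k*s + s)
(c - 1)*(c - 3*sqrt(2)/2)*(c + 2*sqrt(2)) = c^3 - c^2 + sqrt(2)*c^2/2 - 6*c - sqrt(2)*c/2 + 6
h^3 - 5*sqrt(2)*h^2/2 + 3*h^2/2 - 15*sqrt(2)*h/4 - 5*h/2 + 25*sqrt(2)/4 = (h - 1)*(h + 5/2)*(h - 5*sqrt(2)/2)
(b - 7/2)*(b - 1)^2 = b^3 - 11*b^2/2 + 8*b - 7/2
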